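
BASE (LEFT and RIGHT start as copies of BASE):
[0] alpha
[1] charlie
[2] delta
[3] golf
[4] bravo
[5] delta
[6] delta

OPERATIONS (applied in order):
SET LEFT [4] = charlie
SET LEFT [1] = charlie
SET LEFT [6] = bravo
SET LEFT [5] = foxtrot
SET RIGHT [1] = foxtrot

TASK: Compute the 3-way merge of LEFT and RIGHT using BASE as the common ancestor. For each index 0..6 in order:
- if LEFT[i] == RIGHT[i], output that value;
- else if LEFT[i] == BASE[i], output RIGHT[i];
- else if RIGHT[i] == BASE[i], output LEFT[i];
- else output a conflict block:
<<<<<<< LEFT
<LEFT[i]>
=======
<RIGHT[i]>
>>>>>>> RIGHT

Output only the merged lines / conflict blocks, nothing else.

Final LEFT:  [alpha, charlie, delta, golf, charlie, foxtrot, bravo]
Final RIGHT: [alpha, foxtrot, delta, golf, bravo, delta, delta]
i=0: L=alpha R=alpha -> agree -> alpha
i=1: L=charlie=BASE, R=foxtrot -> take RIGHT -> foxtrot
i=2: L=delta R=delta -> agree -> delta
i=3: L=golf R=golf -> agree -> golf
i=4: L=charlie, R=bravo=BASE -> take LEFT -> charlie
i=5: L=foxtrot, R=delta=BASE -> take LEFT -> foxtrot
i=6: L=bravo, R=delta=BASE -> take LEFT -> bravo

Answer: alpha
foxtrot
delta
golf
charlie
foxtrot
bravo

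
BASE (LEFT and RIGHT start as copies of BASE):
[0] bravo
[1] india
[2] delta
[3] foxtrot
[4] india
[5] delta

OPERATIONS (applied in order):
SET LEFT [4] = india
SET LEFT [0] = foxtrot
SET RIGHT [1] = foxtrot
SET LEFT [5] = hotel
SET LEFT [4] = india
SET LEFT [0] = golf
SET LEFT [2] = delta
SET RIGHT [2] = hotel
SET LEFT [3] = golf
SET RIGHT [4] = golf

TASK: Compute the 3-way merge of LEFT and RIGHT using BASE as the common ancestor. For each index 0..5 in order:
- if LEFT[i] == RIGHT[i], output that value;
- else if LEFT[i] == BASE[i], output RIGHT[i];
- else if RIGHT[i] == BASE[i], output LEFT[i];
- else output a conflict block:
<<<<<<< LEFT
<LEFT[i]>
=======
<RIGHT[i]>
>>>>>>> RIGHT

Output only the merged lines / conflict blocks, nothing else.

Answer: golf
foxtrot
hotel
golf
golf
hotel

Derivation:
Final LEFT:  [golf, india, delta, golf, india, hotel]
Final RIGHT: [bravo, foxtrot, hotel, foxtrot, golf, delta]
i=0: L=golf, R=bravo=BASE -> take LEFT -> golf
i=1: L=india=BASE, R=foxtrot -> take RIGHT -> foxtrot
i=2: L=delta=BASE, R=hotel -> take RIGHT -> hotel
i=3: L=golf, R=foxtrot=BASE -> take LEFT -> golf
i=4: L=india=BASE, R=golf -> take RIGHT -> golf
i=5: L=hotel, R=delta=BASE -> take LEFT -> hotel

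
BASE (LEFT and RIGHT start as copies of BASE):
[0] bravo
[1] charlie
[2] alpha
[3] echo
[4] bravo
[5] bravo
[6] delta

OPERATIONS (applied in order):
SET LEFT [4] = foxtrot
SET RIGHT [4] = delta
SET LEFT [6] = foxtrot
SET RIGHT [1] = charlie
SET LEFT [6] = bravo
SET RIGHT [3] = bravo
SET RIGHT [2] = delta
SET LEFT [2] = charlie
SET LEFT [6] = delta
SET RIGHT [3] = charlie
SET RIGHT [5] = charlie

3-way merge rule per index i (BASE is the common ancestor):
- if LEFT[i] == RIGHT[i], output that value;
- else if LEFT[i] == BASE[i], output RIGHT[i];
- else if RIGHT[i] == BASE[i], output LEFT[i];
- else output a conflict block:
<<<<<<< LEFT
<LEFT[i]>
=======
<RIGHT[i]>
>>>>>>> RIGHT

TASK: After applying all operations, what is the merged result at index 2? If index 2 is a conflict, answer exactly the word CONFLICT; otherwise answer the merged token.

Final LEFT:  [bravo, charlie, charlie, echo, foxtrot, bravo, delta]
Final RIGHT: [bravo, charlie, delta, charlie, delta, charlie, delta]
i=0: L=bravo R=bravo -> agree -> bravo
i=1: L=charlie R=charlie -> agree -> charlie
i=2: BASE=alpha L=charlie R=delta all differ -> CONFLICT
i=3: L=echo=BASE, R=charlie -> take RIGHT -> charlie
i=4: BASE=bravo L=foxtrot R=delta all differ -> CONFLICT
i=5: L=bravo=BASE, R=charlie -> take RIGHT -> charlie
i=6: L=delta R=delta -> agree -> delta
Index 2 -> CONFLICT

Answer: CONFLICT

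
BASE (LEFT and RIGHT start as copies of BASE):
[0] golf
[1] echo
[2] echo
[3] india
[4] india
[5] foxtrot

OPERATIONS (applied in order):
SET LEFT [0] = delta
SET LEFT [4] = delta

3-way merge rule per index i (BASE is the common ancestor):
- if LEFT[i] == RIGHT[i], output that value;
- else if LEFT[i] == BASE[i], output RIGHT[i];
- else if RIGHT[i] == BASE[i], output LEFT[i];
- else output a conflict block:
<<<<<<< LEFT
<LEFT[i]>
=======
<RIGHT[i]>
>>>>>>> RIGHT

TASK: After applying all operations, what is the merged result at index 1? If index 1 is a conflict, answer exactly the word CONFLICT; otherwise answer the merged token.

Final LEFT:  [delta, echo, echo, india, delta, foxtrot]
Final RIGHT: [golf, echo, echo, india, india, foxtrot]
i=0: L=delta, R=golf=BASE -> take LEFT -> delta
i=1: L=echo R=echo -> agree -> echo
i=2: L=echo R=echo -> agree -> echo
i=3: L=india R=india -> agree -> india
i=4: L=delta, R=india=BASE -> take LEFT -> delta
i=5: L=foxtrot R=foxtrot -> agree -> foxtrot
Index 1 -> echo

Answer: echo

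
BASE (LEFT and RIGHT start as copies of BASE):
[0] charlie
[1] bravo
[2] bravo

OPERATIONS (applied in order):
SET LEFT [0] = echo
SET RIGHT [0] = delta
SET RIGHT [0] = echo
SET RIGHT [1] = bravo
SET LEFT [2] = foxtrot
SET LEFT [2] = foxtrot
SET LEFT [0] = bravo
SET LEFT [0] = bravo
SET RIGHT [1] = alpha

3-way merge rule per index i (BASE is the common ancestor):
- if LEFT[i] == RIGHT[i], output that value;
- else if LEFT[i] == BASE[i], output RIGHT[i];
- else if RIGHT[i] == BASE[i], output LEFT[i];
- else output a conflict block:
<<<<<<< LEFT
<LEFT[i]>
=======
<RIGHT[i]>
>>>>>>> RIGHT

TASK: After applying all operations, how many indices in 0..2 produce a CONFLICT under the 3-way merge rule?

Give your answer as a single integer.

Final LEFT:  [bravo, bravo, foxtrot]
Final RIGHT: [echo, alpha, bravo]
i=0: BASE=charlie L=bravo R=echo all differ -> CONFLICT
i=1: L=bravo=BASE, R=alpha -> take RIGHT -> alpha
i=2: L=foxtrot, R=bravo=BASE -> take LEFT -> foxtrot
Conflict count: 1

Answer: 1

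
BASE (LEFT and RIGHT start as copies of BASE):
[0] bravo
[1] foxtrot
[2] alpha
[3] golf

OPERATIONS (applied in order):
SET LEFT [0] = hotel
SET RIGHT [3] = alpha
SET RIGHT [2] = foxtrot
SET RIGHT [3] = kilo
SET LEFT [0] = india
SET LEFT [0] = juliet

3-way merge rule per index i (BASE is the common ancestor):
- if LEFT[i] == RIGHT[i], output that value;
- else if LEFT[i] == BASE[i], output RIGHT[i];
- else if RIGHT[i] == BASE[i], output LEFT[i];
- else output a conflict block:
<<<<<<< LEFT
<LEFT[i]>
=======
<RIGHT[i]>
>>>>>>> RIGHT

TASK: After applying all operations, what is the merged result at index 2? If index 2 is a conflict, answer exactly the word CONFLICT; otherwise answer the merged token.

Final LEFT:  [juliet, foxtrot, alpha, golf]
Final RIGHT: [bravo, foxtrot, foxtrot, kilo]
i=0: L=juliet, R=bravo=BASE -> take LEFT -> juliet
i=1: L=foxtrot R=foxtrot -> agree -> foxtrot
i=2: L=alpha=BASE, R=foxtrot -> take RIGHT -> foxtrot
i=3: L=golf=BASE, R=kilo -> take RIGHT -> kilo
Index 2 -> foxtrot

Answer: foxtrot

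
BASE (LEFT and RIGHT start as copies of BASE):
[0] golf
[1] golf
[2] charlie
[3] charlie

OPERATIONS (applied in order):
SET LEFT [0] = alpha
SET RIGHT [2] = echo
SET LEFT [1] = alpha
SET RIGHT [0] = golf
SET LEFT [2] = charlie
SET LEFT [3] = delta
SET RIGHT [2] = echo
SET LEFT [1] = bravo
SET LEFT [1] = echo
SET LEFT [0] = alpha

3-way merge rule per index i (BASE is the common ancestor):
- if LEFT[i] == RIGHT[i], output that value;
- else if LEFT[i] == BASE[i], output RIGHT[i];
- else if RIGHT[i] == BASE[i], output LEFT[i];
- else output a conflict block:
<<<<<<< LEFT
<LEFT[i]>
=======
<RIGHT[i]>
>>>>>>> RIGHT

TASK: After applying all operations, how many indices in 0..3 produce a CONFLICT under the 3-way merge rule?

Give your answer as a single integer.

Answer: 0

Derivation:
Final LEFT:  [alpha, echo, charlie, delta]
Final RIGHT: [golf, golf, echo, charlie]
i=0: L=alpha, R=golf=BASE -> take LEFT -> alpha
i=1: L=echo, R=golf=BASE -> take LEFT -> echo
i=2: L=charlie=BASE, R=echo -> take RIGHT -> echo
i=3: L=delta, R=charlie=BASE -> take LEFT -> delta
Conflict count: 0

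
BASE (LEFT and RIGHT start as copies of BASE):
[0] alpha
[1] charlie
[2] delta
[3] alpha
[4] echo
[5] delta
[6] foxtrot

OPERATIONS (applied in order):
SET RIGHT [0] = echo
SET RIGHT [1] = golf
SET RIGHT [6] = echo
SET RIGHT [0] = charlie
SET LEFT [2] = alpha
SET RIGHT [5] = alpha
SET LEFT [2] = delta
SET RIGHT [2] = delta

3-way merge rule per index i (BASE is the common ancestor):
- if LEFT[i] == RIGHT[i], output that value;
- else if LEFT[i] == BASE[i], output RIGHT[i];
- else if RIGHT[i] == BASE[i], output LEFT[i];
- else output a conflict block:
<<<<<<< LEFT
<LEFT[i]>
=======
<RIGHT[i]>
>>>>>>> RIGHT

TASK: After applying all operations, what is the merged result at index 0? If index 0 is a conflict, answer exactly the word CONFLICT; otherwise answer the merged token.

Final LEFT:  [alpha, charlie, delta, alpha, echo, delta, foxtrot]
Final RIGHT: [charlie, golf, delta, alpha, echo, alpha, echo]
i=0: L=alpha=BASE, R=charlie -> take RIGHT -> charlie
i=1: L=charlie=BASE, R=golf -> take RIGHT -> golf
i=2: L=delta R=delta -> agree -> delta
i=3: L=alpha R=alpha -> agree -> alpha
i=4: L=echo R=echo -> agree -> echo
i=5: L=delta=BASE, R=alpha -> take RIGHT -> alpha
i=6: L=foxtrot=BASE, R=echo -> take RIGHT -> echo
Index 0 -> charlie

Answer: charlie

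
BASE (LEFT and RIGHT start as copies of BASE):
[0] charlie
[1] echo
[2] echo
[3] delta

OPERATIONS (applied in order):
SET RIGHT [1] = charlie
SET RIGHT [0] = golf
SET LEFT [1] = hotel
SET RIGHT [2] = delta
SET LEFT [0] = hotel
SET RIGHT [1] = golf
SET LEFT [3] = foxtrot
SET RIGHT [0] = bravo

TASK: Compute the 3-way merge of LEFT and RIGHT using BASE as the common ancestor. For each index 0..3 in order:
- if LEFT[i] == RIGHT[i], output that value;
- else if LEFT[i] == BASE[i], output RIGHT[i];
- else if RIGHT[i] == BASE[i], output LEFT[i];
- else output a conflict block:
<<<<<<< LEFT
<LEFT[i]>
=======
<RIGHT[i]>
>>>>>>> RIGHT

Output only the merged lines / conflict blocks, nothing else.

Final LEFT:  [hotel, hotel, echo, foxtrot]
Final RIGHT: [bravo, golf, delta, delta]
i=0: BASE=charlie L=hotel R=bravo all differ -> CONFLICT
i=1: BASE=echo L=hotel R=golf all differ -> CONFLICT
i=2: L=echo=BASE, R=delta -> take RIGHT -> delta
i=3: L=foxtrot, R=delta=BASE -> take LEFT -> foxtrot

Answer: <<<<<<< LEFT
hotel
=======
bravo
>>>>>>> RIGHT
<<<<<<< LEFT
hotel
=======
golf
>>>>>>> RIGHT
delta
foxtrot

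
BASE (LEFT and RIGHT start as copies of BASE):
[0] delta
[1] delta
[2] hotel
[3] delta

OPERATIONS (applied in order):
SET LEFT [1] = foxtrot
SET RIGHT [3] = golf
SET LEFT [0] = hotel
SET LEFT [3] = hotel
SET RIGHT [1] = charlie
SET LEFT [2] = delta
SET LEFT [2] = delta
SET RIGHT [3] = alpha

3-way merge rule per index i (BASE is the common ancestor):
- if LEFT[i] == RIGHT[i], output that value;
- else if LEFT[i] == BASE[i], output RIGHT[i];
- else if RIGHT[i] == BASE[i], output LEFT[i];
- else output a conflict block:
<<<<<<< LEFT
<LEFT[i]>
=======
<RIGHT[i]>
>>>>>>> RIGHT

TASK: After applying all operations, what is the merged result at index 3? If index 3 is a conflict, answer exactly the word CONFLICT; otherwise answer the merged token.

Final LEFT:  [hotel, foxtrot, delta, hotel]
Final RIGHT: [delta, charlie, hotel, alpha]
i=0: L=hotel, R=delta=BASE -> take LEFT -> hotel
i=1: BASE=delta L=foxtrot R=charlie all differ -> CONFLICT
i=2: L=delta, R=hotel=BASE -> take LEFT -> delta
i=3: BASE=delta L=hotel R=alpha all differ -> CONFLICT
Index 3 -> CONFLICT

Answer: CONFLICT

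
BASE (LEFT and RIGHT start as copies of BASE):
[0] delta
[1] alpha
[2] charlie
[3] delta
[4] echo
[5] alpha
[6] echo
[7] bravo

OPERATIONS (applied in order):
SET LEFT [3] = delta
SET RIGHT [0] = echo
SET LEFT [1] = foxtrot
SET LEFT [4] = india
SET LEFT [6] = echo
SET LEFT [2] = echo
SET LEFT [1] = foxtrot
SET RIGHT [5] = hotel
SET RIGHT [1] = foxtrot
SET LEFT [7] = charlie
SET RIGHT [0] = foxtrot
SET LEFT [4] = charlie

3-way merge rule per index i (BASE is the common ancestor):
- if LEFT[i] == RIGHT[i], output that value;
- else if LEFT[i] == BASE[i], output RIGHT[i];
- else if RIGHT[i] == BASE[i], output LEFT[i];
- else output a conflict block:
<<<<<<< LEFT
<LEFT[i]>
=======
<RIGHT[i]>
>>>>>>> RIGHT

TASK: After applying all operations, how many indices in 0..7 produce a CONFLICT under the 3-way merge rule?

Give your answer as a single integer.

Final LEFT:  [delta, foxtrot, echo, delta, charlie, alpha, echo, charlie]
Final RIGHT: [foxtrot, foxtrot, charlie, delta, echo, hotel, echo, bravo]
i=0: L=delta=BASE, R=foxtrot -> take RIGHT -> foxtrot
i=1: L=foxtrot R=foxtrot -> agree -> foxtrot
i=2: L=echo, R=charlie=BASE -> take LEFT -> echo
i=3: L=delta R=delta -> agree -> delta
i=4: L=charlie, R=echo=BASE -> take LEFT -> charlie
i=5: L=alpha=BASE, R=hotel -> take RIGHT -> hotel
i=6: L=echo R=echo -> agree -> echo
i=7: L=charlie, R=bravo=BASE -> take LEFT -> charlie
Conflict count: 0

Answer: 0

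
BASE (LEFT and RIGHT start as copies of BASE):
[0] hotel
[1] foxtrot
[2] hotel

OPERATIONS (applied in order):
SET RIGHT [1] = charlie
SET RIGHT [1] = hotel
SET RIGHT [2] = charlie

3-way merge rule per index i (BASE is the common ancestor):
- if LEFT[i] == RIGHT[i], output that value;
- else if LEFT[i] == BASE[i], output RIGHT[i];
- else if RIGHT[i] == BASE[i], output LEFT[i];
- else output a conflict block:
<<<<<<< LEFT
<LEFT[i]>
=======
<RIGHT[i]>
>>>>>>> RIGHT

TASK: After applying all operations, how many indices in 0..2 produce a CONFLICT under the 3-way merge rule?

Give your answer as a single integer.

Answer: 0

Derivation:
Final LEFT:  [hotel, foxtrot, hotel]
Final RIGHT: [hotel, hotel, charlie]
i=0: L=hotel R=hotel -> agree -> hotel
i=1: L=foxtrot=BASE, R=hotel -> take RIGHT -> hotel
i=2: L=hotel=BASE, R=charlie -> take RIGHT -> charlie
Conflict count: 0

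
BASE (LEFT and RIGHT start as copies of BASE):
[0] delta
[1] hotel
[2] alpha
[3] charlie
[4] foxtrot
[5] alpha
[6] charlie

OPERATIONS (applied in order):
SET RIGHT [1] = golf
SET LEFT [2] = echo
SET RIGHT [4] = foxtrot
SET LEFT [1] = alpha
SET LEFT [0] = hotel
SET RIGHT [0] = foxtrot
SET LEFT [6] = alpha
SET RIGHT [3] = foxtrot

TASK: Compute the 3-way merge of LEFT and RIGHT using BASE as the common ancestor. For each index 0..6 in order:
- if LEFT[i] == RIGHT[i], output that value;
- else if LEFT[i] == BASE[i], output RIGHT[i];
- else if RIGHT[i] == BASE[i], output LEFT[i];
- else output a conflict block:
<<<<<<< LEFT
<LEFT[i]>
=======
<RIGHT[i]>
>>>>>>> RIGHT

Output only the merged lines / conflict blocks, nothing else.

Answer: <<<<<<< LEFT
hotel
=======
foxtrot
>>>>>>> RIGHT
<<<<<<< LEFT
alpha
=======
golf
>>>>>>> RIGHT
echo
foxtrot
foxtrot
alpha
alpha

Derivation:
Final LEFT:  [hotel, alpha, echo, charlie, foxtrot, alpha, alpha]
Final RIGHT: [foxtrot, golf, alpha, foxtrot, foxtrot, alpha, charlie]
i=0: BASE=delta L=hotel R=foxtrot all differ -> CONFLICT
i=1: BASE=hotel L=alpha R=golf all differ -> CONFLICT
i=2: L=echo, R=alpha=BASE -> take LEFT -> echo
i=3: L=charlie=BASE, R=foxtrot -> take RIGHT -> foxtrot
i=4: L=foxtrot R=foxtrot -> agree -> foxtrot
i=5: L=alpha R=alpha -> agree -> alpha
i=6: L=alpha, R=charlie=BASE -> take LEFT -> alpha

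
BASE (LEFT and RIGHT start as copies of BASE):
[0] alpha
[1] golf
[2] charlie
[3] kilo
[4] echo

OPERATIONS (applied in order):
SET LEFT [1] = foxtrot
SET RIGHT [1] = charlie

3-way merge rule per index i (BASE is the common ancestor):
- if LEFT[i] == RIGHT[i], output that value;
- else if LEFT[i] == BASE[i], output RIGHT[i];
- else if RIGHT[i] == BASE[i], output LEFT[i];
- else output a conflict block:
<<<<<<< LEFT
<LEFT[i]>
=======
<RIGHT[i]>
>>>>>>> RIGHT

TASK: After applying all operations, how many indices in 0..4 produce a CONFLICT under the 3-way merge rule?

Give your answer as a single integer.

Answer: 1

Derivation:
Final LEFT:  [alpha, foxtrot, charlie, kilo, echo]
Final RIGHT: [alpha, charlie, charlie, kilo, echo]
i=0: L=alpha R=alpha -> agree -> alpha
i=1: BASE=golf L=foxtrot R=charlie all differ -> CONFLICT
i=2: L=charlie R=charlie -> agree -> charlie
i=3: L=kilo R=kilo -> agree -> kilo
i=4: L=echo R=echo -> agree -> echo
Conflict count: 1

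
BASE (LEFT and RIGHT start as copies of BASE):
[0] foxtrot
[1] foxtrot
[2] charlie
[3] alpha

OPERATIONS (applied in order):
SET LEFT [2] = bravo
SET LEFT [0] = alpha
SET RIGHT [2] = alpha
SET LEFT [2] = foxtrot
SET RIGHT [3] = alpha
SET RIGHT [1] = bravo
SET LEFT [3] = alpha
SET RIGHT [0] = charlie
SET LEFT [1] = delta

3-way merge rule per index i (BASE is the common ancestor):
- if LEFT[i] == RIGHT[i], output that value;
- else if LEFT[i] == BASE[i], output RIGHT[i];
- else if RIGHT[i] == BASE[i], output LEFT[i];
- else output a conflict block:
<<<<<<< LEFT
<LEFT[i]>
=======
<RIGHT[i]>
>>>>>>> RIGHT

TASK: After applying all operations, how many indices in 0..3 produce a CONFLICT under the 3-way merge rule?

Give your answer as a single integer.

Answer: 3

Derivation:
Final LEFT:  [alpha, delta, foxtrot, alpha]
Final RIGHT: [charlie, bravo, alpha, alpha]
i=0: BASE=foxtrot L=alpha R=charlie all differ -> CONFLICT
i=1: BASE=foxtrot L=delta R=bravo all differ -> CONFLICT
i=2: BASE=charlie L=foxtrot R=alpha all differ -> CONFLICT
i=3: L=alpha R=alpha -> agree -> alpha
Conflict count: 3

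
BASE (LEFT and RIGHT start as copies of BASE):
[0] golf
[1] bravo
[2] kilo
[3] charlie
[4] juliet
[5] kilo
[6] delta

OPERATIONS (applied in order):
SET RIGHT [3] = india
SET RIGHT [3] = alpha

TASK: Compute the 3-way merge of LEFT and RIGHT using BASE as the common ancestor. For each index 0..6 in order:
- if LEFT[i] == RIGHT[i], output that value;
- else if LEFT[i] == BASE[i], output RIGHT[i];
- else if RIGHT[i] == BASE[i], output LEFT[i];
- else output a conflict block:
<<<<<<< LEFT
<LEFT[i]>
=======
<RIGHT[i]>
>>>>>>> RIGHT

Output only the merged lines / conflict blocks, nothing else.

Final LEFT:  [golf, bravo, kilo, charlie, juliet, kilo, delta]
Final RIGHT: [golf, bravo, kilo, alpha, juliet, kilo, delta]
i=0: L=golf R=golf -> agree -> golf
i=1: L=bravo R=bravo -> agree -> bravo
i=2: L=kilo R=kilo -> agree -> kilo
i=3: L=charlie=BASE, R=alpha -> take RIGHT -> alpha
i=4: L=juliet R=juliet -> agree -> juliet
i=5: L=kilo R=kilo -> agree -> kilo
i=6: L=delta R=delta -> agree -> delta

Answer: golf
bravo
kilo
alpha
juliet
kilo
delta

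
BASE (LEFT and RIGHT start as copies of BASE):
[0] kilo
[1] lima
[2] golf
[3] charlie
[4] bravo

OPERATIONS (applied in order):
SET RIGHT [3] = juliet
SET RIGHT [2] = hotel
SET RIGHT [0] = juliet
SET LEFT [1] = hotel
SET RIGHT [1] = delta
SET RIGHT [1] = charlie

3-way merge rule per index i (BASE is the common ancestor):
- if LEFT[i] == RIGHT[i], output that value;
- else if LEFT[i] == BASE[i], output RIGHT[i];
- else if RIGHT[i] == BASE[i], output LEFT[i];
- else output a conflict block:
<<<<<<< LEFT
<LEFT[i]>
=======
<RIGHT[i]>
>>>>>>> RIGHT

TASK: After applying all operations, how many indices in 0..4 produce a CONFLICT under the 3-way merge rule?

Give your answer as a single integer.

Final LEFT:  [kilo, hotel, golf, charlie, bravo]
Final RIGHT: [juliet, charlie, hotel, juliet, bravo]
i=0: L=kilo=BASE, R=juliet -> take RIGHT -> juliet
i=1: BASE=lima L=hotel R=charlie all differ -> CONFLICT
i=2: L=golf=BASE, R=hotel -> take RIGHT -> hotel
i=3: L=charlie=BASE, R=juliet -> take RIGHT -> juliet
i=4: L=bravo R=bravo -> agree -> bravo
Conflict count: 1

Answer: 1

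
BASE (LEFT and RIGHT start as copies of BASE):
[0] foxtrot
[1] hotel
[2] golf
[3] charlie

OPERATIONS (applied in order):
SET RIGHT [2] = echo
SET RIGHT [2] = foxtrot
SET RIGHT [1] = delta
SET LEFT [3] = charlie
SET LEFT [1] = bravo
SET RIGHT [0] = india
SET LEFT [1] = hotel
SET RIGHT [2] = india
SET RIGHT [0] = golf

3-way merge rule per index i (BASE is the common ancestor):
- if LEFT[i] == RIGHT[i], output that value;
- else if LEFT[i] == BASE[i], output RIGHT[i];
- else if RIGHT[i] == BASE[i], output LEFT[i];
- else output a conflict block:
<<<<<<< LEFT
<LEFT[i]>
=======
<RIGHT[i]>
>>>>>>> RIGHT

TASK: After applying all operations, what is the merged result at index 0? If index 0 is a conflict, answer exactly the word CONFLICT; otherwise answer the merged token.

Answer: golf

Derivation:
Final LEFT:  [foxtrot, hotel, golf, charlie]
Final RIGHT: [golf, delta, india, charlie]
i=0: L=foxtrot=BASE, R=golf -> take RIGHT -> golf
i=1: L=hotel=BASE, R=delta -> take RIGHT -> delta
i=2: L=golf=BASE, R=india -> take RIGHT -> india
i=3: L=charlie R=charlie -> agree -> charlie
Index 0 -> golf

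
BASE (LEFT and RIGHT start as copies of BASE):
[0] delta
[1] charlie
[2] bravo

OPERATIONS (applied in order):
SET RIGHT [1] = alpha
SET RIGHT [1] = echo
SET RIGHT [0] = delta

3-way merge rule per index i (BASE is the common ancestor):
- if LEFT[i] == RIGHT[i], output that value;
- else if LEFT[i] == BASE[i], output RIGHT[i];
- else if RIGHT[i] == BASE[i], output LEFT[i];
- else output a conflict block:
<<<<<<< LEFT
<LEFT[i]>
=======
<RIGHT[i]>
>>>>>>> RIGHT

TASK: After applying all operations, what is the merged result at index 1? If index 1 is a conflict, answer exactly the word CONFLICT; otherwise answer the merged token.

Final LEFT:  [delta, charlie, bravo]
Final RIGHT: [delta, echo, bravo]
i=0: L=delta R=delta -> agree -> delta
i=1: L=charlie=BASE, R=echo -> take RIGHT -> echo
i=2: L=bravo R=bravo -> agree -> bravo
Index 1 -> echo

Answer: echo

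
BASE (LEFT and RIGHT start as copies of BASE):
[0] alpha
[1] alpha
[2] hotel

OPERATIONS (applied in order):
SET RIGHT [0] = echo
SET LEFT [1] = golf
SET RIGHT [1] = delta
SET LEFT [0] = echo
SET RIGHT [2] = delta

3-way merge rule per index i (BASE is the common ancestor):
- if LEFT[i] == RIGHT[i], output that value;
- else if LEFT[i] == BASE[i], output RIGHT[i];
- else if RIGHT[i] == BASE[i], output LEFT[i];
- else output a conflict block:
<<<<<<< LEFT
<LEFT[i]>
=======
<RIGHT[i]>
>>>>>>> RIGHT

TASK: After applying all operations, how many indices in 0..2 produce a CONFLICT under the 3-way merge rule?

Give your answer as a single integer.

Answer: 1

Derivation:
Final LEFT:  [echo, golf, hotel]
Final RIGHT: [echo, delta, delta]
i=0: L=echo R=echo -> agree -> echo
i=1: BASE=alpha L=golf R=delta all differ -> CONFLICT
i=2: L=hotel=BASE, R=delta -> take RIGHT -> delta
Conflict count: 1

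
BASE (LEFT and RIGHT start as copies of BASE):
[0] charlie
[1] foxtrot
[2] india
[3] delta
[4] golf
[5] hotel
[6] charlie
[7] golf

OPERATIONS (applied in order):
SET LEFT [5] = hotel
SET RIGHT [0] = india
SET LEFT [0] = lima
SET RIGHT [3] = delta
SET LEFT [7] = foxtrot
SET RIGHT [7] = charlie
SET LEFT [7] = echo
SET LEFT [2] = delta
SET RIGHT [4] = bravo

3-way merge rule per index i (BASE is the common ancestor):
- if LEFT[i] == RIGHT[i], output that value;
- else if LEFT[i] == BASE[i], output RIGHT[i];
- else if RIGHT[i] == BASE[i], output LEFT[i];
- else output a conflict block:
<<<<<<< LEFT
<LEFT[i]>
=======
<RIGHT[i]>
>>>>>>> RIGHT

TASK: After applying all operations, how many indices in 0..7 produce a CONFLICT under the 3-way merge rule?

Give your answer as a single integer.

Final LEFT:  [lima, foxtrot, delta, delta, golf, hotel, charlie, echo]
Final RIGHT: [india, foxtrot, india, delta, bravo, hotel, charlie, charlie]
i=0: BASE=charlie L=lima R=india all differ -> CONFLICT
i=1: L=foxtrot R=foxtrot -> agree -> foxtrot
i=2: L=delta, R=india=BASE -> take LEFT -> delta
i=3: L=delta R=delta -> agree -> delta
i=4: L=golf=BASE, R=bravo -> take RIGHT -> bravo
i=5: L=hotel R=hotel -> agree -> hotel
i=6: L=charlie R=charlie -> agree -> charlie
i=7: BASE=golf L=echo R=charlie all differ -> CONFLICT
Conflict count: 2

Answer: 2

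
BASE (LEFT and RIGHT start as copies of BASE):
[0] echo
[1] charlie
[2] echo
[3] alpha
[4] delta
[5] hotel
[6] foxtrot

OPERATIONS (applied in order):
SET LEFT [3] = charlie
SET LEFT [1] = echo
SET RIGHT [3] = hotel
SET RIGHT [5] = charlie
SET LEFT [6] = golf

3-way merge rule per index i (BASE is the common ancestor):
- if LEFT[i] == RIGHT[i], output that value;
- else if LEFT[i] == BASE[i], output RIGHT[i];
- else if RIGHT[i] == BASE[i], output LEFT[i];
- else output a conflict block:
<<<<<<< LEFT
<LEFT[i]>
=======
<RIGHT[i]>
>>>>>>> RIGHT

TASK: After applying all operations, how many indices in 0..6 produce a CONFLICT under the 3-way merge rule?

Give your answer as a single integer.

Answer: 1

Derivation:
Final LEFT:  [echo, echo, echo, charlie, delta, hotel, golf]
Final RIGHT: [echo, charlie, echo, hotel, delta, charlie, foxtrot]
i=0: L=echo R=echo -> agree -> echo
i=1: L=echo, R=charlie=BASE -> take LEFT -> echo
i=2: L=echo R=echo -> agree -> echo
i=3: BASE=alpha L=charlie R=hotel all differ -> CONFLICT
i=4: L=delta R=delta -> agree -> delta
i=5: L=hotel=BASE, R=charlie -> take RIGHT -> charlie
i=6: L=golf, R=foxtrot=BASE -> take LEFT -> golf
Conflict count: 1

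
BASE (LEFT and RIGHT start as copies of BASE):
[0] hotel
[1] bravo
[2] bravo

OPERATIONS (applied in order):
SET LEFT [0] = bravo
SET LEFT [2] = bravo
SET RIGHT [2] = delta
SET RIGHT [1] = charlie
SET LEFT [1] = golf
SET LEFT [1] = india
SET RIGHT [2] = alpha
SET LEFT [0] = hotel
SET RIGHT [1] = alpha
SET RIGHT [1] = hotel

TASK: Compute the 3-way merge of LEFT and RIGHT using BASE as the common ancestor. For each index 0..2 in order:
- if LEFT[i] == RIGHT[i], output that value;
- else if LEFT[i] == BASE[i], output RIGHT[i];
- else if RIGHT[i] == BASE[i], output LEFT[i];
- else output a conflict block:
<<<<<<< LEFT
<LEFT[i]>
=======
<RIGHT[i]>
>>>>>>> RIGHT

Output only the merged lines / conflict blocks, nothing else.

Answer: hotel
<<<<<<< LEFT
india
=======
hotel
>>>>>>> RIGHT
alpha

Derivation:
Final LEFT:  [hotel, india, bravo]
Final RIGHT: [hotel, hotel, alpha]
i=0: L=hotel R=hotel -> agree -> hotel
i=1: BASE=bravo L=india R=hotel all differ -> CONFLICT
i=2: L=bravo=BASE, R=alpha -> take RIGHT -> alpha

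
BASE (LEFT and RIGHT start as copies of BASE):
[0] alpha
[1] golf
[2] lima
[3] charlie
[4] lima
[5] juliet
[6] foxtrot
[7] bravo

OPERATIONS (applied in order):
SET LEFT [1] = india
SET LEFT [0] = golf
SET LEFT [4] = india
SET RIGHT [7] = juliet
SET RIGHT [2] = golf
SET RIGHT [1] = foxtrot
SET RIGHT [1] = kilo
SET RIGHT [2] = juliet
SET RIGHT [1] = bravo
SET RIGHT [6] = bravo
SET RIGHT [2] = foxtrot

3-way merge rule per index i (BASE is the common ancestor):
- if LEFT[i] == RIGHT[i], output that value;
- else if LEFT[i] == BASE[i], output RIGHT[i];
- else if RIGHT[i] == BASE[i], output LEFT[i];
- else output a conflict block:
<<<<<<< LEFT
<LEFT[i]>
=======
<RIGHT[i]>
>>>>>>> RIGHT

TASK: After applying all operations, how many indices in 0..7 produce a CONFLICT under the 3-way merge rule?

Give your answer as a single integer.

Answer: 1

Derivation:
Final LEFT:  [golf, india, lima, charlie, india, juliet, foxtrot, bravo]
Final RIGHT: [alpha, bravo, foxtrot, charlie, lima, juliet, bravo, juliet]
i=0: L=golf, R=alpha=BASE -> take LEFT -> golf
i=1: BASE=golf L=india R=bravo all differ -> CONFLICT
i=2: L=lima=BASE, R=foxtrot -> take RIGHT -> foxtrot
i=3: L=charlie R=charlie -> agree -> charlie
i=4: L=india, R=lima=BASE -> take LEFT -> india
i=5: L=juliet R=juliet -> agree -> juliet
i=6: L=foxtrot=BASE, R=bravo -> take RIGHT -> bravo
i=7: L=bravo=BASE, R=juliet -> take RIGHT -> juliet
Conflict count: 1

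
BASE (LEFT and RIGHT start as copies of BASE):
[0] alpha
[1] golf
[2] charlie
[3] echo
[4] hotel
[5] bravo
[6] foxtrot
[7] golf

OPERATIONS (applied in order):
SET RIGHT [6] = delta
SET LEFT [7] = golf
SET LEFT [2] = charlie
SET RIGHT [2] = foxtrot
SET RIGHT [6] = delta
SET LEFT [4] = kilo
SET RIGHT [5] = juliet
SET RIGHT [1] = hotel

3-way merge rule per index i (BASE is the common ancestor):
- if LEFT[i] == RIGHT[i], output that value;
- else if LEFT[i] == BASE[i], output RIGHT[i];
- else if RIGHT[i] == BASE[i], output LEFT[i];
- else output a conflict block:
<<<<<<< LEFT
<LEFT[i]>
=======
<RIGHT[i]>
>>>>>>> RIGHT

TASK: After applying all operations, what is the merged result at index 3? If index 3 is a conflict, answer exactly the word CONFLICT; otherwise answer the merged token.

Final LEFT:  [alpha, golf, charlie, echo, kilo, bravo, foxtrot, golf]
Final RIGHT: [alpha, hotel, foxtrot, echo, hotel, juliet, delta, golf]
i=0: L=alpha R=alpha -> agree -> alpha
i=1: L=golf=BASE, R=hotel -> take RIGHT -> hotel
i=2: L=charlie=BASE, R=foxtrot -> take RIGHT -> foxtrot
i=3: L=echo R=echo -> agree -> echo
i=4: L=kilo, R=hotel=BASE -> take LEFT -> kilo
i=5: L=bravo=BASE, R=juliet -> take RIGHT -> juliet
i=6: L=foxtrot=BASE, R=delta -> take RIGHT -> delta
i=7: L=golf R=golf -> agree -> golf
Index 3 -> echo

Answer: echo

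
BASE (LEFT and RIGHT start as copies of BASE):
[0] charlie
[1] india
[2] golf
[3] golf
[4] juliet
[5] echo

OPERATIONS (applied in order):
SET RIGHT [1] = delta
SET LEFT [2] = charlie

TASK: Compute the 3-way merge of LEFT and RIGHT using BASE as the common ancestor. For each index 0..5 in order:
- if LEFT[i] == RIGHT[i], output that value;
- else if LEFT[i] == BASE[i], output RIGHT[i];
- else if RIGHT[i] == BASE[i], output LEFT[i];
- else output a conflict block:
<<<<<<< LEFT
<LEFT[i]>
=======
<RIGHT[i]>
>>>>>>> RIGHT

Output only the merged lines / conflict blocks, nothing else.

Answer: charlie
delta
charlie
golf
juliet
echo

Derivation:
Final LEFT:  [charlie, india, charlie, golf, juliet, echo]
Final RIGHT: [charlie, delta, golf, golf, juliet, echo]
i=0: L=charlie R=charlie -> agree -> charlie
i=1: L=india=BASE, R=delta -> take RIGHT -> delta
i=2: L=charlie, R=golf=BASE -> take LEFT -> charlie
i=3: L=golf R=golf -> agree -> golf
i=4: L=juliet R=juliet -> agree -> juliet
i=5: L=echo R=echo -> agree -> echo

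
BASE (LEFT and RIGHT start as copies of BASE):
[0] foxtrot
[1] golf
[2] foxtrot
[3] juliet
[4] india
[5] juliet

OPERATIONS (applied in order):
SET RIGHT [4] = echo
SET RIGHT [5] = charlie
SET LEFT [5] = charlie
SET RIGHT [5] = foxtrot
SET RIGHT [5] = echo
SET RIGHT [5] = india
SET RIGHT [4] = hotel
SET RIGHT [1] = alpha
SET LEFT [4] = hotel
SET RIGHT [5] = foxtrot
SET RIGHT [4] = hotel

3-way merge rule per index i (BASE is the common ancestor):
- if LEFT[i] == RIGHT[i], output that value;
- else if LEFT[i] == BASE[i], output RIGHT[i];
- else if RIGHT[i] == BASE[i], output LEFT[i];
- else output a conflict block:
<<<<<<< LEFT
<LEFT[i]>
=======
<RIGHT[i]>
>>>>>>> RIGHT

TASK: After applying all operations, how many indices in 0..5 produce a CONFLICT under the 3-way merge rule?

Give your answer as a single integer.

Answer: 1

Derivation:
Final LEFT:  [foxtrot, golf, foxtrot, juliet, hotel, charlie]
Final RIGHT: [foxtrot, alpha, foxtrot, juliet, hotel, foxtrot]
i=0: L=foxtrot R=foxtrot -> agree -> foxtrot
i=1: L=golf=BASE, R=alpha -> take RIGHT -> alpha
i=2: L=foxtrot R=foxtrot -> agree -> foxtrot
i=3: L=juliet R=juliet -> agree -> juliet
i=4: L=hotel R=hotel -> agree -> hotel
i=5: BASE=juliet L=charlie R=foxtrot all differ -> CONFLICT
Conflict count: 1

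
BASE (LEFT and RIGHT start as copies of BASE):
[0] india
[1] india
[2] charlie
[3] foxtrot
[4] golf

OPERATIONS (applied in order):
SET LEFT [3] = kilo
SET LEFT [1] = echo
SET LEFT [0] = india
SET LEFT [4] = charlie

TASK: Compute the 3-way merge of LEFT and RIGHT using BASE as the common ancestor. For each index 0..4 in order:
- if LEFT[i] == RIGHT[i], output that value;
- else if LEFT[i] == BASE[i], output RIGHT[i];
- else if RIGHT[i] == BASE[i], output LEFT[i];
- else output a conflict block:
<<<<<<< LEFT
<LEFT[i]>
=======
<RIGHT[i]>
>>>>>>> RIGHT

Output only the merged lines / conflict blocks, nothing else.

Answer: india
echo
charlie
kilo
charlie

Derivation:
Final LEFT:  [india, echo, charlie, kilo, charlie]
Final RIGHT: [india, india, charlie, foxtrot, golf]
i=0: L=india R=india -> agree -> india
i=1: L=echo, R=india=BASE -> take LEFT -> echo
i=2: L=charlie R=charlie -> agree -> charlie
i=3: L=kilo, R=foxtrot=BASE -> take LEFT -> kilo
i=4: L=charlie, R=golf=BASE -> take LEFT -> charlie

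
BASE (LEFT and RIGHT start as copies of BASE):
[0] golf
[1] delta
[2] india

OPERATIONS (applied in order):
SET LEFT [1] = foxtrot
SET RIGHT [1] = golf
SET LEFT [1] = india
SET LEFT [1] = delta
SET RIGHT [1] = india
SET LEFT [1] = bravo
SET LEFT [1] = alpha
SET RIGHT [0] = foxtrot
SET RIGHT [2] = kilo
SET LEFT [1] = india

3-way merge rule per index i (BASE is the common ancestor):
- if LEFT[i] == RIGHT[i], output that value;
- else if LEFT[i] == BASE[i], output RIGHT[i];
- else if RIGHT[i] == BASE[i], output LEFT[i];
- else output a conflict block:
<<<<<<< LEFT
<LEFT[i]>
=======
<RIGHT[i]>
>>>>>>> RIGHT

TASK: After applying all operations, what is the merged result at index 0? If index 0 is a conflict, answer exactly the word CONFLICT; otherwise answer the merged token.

Final LEFT:  [golf, india, india]
Final RIGHT: [foxtrot, india, kilo]
i=0: L=golf=BASE, R=foxtrot -> take RIGHT -> foxtrot
i=1: L=india R=india -> agree -> india
i=2: L=india=BASE, R=kilo -> take RIGHT -> kilo
Index 0 -> foxtrot

Answer: foxtrot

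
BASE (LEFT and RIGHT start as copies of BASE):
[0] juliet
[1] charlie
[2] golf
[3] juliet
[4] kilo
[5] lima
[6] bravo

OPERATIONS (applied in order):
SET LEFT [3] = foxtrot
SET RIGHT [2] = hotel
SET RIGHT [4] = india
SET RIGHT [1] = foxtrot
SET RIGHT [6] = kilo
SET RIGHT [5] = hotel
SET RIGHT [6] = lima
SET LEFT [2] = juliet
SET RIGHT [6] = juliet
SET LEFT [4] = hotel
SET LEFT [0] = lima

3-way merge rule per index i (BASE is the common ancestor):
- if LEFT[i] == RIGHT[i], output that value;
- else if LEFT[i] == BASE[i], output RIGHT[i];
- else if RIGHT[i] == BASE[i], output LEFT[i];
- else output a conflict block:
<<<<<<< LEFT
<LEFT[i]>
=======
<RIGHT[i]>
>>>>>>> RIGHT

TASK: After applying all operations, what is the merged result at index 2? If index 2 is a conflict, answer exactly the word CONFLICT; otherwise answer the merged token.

Answer: CONFLICT

Derivation:
Final LEFT:  [lima, charlie, juliet, foxtrot, hotel, lima, bravo]
Final RIGHT: [juliet, foxtrot, hotel, juliet, india, hotel, juliet]
i=0: L=lima, R=juliet=BASE -> take LEFT -> lima
i=1: L=charlie=BASE, R=foxtrot -> take RIGHT -> foxtrot
i=2: BASE=golf L=juliet R=hotel all differ -> CONFLICT
i=3: L=foxtrot, R=juliet=BASE -> take LEFT -> foxtrot
i=4: BASE=kilo L=hotel R=india all differ -> CONFLICT
i=5: L=lima=BASE, R=hotel -> take RIGHT -> hotel
i=6: L=bravo=BASE, R=juliet -> take RIGHT -> juliet
Index 2 -> CONFLICT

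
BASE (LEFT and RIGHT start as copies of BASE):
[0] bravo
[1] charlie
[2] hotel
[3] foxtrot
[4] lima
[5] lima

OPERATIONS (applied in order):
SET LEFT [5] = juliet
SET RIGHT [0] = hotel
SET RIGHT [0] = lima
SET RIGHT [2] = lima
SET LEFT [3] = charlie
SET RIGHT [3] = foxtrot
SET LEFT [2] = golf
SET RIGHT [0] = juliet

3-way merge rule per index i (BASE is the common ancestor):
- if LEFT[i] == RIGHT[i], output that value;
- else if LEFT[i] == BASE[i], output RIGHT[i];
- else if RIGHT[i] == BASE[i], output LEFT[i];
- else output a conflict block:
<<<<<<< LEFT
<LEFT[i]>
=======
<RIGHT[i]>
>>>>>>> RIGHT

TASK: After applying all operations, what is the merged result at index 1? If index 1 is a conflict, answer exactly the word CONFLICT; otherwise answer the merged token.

Answer: charlie

Derivation:
Final LEFT:  [bravo, charlie, golf, charlie, lima, juliet]
Final RIGHT: [juliet, charlie, lima, foxtrot, lima, lima]
i=0: L=bravo=BASE, R=juliet -> take RIGHT -> juliet
i=1: L=charlie R=charlie -> agree -> charlie
i=2: BASE=hotel L=golf R=lima all differ -> CONFLICT
i=3: L=charlie, R=foxtrot=BASE -> take LEFT -> charlie
i=4: L=lima R=lima -> agree -> lima
i=5: L=juliet, R=lima=BASE -> take LEFT -> juliet
Index 1 -> charlie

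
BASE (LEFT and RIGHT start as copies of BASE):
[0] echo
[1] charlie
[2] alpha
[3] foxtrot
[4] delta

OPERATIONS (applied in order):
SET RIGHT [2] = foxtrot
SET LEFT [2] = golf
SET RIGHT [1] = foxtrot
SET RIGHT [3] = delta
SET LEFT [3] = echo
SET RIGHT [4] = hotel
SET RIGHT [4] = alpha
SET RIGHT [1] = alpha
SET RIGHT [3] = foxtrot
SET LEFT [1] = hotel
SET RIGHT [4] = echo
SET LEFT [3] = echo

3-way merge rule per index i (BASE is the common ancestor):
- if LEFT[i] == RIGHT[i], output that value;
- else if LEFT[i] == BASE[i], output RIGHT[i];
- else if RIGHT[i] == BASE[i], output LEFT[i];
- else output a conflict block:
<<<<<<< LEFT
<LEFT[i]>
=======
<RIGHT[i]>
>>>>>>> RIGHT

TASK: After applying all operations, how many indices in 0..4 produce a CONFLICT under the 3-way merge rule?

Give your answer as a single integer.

Answer: 2

Derivation:
Final LEFT:  [echo, hotel, golf, echo, delta]
Final RIGHT: [echo, alpha, foxtrot, foxtrot, echo]
i=0: L=echo R=echo -> agree -> echo
i=1: BASE=charlie L=hotel R=alpha all differ -> CONFLICT
i=2: BASE=alpha L=golf R=foxtrot all differ -> CONFLICT
i=3: L=echo, R=foxtrot=BASE -> take LEFT -> echo
i=4: L=delta=BASE, R=echo -> take RIGHT -> echo
Conflict count: 2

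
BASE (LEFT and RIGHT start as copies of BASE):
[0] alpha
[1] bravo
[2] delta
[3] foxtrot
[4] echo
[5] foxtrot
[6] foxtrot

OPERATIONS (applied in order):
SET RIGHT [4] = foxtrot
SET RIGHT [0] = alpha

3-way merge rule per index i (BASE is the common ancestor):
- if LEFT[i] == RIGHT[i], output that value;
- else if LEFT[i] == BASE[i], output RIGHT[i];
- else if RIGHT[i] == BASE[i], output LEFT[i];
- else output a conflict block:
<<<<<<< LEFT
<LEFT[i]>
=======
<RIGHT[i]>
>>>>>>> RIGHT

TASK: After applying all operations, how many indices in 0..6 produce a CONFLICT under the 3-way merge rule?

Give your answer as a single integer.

Final LEFT:  [alpha, bravo, delta, foxtrot, echo, foxtrot, foxtrot]
Final RIGHT: [alpha, bravo, delta, foxtrot, foxtrot, foxtrot, foxtrot]
i=0: L=alpha R=alpha -> agree -> alpha
i=1: L=bravo R=bravo -> agree -> bravo
i=2: L=delta R=delta -> agree -> delta
i=3: L=foxtrot R=foxtrot -> agree -> foxtrot
i=4: L=echo=BASE, R=foxtrot -> take RIGHT -> foxtrot
i=5: L=foxtrot R=foxtrot -> agree -> foxtrot
i=6: L=foxtrot R=foxtrot -> agree -> foxtrot
Conflict count: 0

Answer: 0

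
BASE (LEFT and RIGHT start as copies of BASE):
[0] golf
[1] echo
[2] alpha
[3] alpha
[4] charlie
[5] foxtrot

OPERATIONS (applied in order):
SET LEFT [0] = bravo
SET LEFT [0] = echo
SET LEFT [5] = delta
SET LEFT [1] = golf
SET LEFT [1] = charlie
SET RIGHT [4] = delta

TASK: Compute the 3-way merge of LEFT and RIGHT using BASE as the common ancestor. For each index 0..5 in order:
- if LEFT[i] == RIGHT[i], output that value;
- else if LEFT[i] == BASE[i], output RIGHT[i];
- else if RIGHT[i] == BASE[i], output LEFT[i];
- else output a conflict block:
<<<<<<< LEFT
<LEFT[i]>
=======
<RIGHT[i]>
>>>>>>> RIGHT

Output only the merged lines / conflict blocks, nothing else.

Final LEFT:  [echo, charlie, alpha, alpha, charlie, delta]
Final RIGHT: [golf, echo, alpha, alpha, delta, foxtrot]
i=0: L=echo, R=golf=BASE -> take LEFT -> echo
i=1: L=charlie, R=echo=BASE -> take LEFT -> charlie
i=2: L=alpha R=alpha -> agree -> alpha
i=3: L=alpha R=alpha -> agree -> alpha
i=4: L=charlie=BASE, R=delta -> take RIGHT -> delta
i=5: L=delta, R=foxtrot=BASE -> take LEFT -> delta

Answer: echo
charlie
alpha
alpha
delta
delta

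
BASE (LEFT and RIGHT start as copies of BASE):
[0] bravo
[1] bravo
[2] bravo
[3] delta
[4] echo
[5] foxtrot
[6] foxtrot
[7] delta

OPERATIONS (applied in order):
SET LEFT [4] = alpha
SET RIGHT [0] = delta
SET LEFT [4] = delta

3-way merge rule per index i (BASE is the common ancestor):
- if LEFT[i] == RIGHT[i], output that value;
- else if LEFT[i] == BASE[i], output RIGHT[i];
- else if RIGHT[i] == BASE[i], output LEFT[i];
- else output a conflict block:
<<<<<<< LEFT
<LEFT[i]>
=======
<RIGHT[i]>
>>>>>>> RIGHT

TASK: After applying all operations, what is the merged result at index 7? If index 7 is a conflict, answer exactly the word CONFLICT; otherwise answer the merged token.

Final LEFT:  [bravo, bravo, bravo, delta, delta, foxtrot, foxtrot, delta]
Final RIGHT: [delta, bravo, bravo, delta, echo, foxtrot, foxtrot, delta]
i=0: L=bravo=BASE, R=delta -> take RIGHT -> delta
i=1: L=bravo R=bravo -> agree -> bravo
i=2: L=bravo R=bravo -> agree -> bravo
i=3: L=delta R=delta -> agree -> delta
i=4: L=delta, R=echo=BASE -> take LEFT -> delta
i=5: L=foxtrot R=foxtrot -> agree -> foxtrot
i=6: L=foxtrot R=foxtrot -> agree -> foxtrot
i=7: L=delta R=delta -> agree -> delta
Index 7 -> delta

Answer: delta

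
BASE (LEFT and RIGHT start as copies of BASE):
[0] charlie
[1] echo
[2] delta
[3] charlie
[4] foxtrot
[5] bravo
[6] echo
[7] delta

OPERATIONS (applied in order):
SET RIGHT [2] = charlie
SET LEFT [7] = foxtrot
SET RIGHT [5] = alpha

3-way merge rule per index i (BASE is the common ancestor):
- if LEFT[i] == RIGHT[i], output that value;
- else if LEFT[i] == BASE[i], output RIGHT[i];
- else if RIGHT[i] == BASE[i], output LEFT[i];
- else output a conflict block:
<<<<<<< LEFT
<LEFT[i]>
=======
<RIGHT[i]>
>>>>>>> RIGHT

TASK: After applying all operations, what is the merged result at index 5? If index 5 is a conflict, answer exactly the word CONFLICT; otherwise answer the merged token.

Answer: alpha

Derivation:
Final LEFT:  [charlie, echo, delta, charlie, foxtrot, bravo, echo, foxtrot]
Final RIGHT: [charlie, echo, charlie, charlie, foxtrot, alpha, echo, delta]
i=0: L=charlie R=charlie -> agree -> charlie
i=1: L=echo R=echo -> agree -> echo
i=2: L=delta=BASE, R=charlie -> take RIGHT -> charlie
i=3: L=charlie R=charlie -> agree -> charlie
i=4: L=foxtrot R=foxtrot -> agree -> foxtrot
i=5: L=bravo=BASE, R=alpha -> take RIGHT -> alpha
i=6: L=echo R=echo -> agree -> echo
i=7: L=foxtrot, R=delta=BASE -> take LEFT -> foxtrot
Index 5 -> alpha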